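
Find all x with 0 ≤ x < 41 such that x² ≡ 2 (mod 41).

17, 24

41 ≡ 1 (mod 4), so we find a root by search.
Trying successive values, 17² = 289 ≡ 2 (mod 41). The other root is 41 − 17 = 24.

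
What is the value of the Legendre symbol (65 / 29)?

First reduce: 65 ≡ 7 (mod 29).
Reciprocity: 7 ≡ 3 and 29 ≡ 1 (mod 4), so (7/29) = +(29/7).
Reduce top mod 7: now compute (1/7).
Reached (1/7) = 1. Collecting the sign flips along the way, the symbol is +1.

1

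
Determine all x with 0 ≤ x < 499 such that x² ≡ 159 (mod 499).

123, 376

Since 499 ≡ 3 (mod 4), a square root of 159 is 159^((499+1)/4) = 159^125 mod 499.
Repeated squaring: 159^2≡331, 159^4≡280, 159^8≡57, 159^16≡255, 159^32≡155, 159^64≡73 (mod 499).
159^125 = 159^(64+32+16+8+4+1) ≡ 123 (mod 499).
Check: 123² = 15129 ≡ 159 (mod 499). The two roots are 123 and 376.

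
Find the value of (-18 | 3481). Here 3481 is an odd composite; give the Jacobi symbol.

1

First reduce: -18 ≡ 3463 (mod 3481).
Reciprocity: 3463 ≡ 3 and 3481 ≡ 1 (mod 4), so (3463/3481) = +(3481/3463).
Reduce top mod 3463: now compute (18/3463).
Pull out 2: since 3463 ≡ 7 (mod 8), (2/3463) = +1.
Reciprocity: 9 ≡ 1 and 3463 ≡ 3 (mod 4), so (9/3463) = +(3463/9).
Reduce top mod 9: now compute (7/9).
Reciprocity: 7 ≡ 3 and 9 ≡ 1 (mod 4), so (7/9) = +(9/7).
Reduce top mod 7: now compute (2/7).
Pull out 2: since 7 ≡ 7 (mod 8), (2/7) = +1.
Reached (1/7) = 1. Collecting the sign flips along the way, the symbol is +1.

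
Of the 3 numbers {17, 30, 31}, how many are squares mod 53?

(17/53) = +1 → QR.
(30/53) = -1 → non-residue.
(31/53) = -1 → non-residue.
Total quadratic residues among the 3: 1.

1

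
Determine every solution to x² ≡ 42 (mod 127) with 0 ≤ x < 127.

13, 114

Since 127 ≡ 3 (mod 4), a square root of 42 is 42^((127+1)/4) = 42^32 mod 127.
Repeated squaring: 42^2≡113, 42^4≡69, 42^8≡62, 42^16≡34, 42^32≡13 (mod 127).
42^32 = 42^(32) ≡ 13 (mod 127).
Check: 13² = 169 ≡ 42 (mod 127). The two roots are 13 and 114.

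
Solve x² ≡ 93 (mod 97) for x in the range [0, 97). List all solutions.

44, 53

97 ≡ 1 (mod 4), so we find a root by search.
Trying successive values, 44² = 1936 ≡ 93 (mod 97). The other root is 97 − 44 = 53.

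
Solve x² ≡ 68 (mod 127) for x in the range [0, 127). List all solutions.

24, 103

Since 127 ≡ 3 (mod 4), a square root of 68 is 68^((127+1)/4) = 68^32 mod 127.
Repeated squaring: 68^2≡52, 68^4≡37, 68^8≡99, 68^16≡22, 68^32≡103 (mod 127).
68^32 = 68^(32) ≡ 103 (mod 127).
Check: 103² = 10609 ≡ 68 (mod 127). The two roots are 24 and 103.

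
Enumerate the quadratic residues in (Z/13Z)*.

Square k = 1,…,6 (k and 13−k give the same square):
1²=1, 2²=4, 3²=9, 4²≡3, 5²≡12, 6²≡10 (mod 13).
So the quadratic residues mod 13 are {1, 3, 4, 9, 10, 12}.

1, 3, 4, 9, 10, 12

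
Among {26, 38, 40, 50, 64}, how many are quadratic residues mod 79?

(26/79) = +1 → QR.
(38/79) = +1 → QR.
(40/79) = +1 → QR.
(50/79) = +1 → QR.
(64/79) = +1 → QR.
Total quadratic residues among the 5: 5.

5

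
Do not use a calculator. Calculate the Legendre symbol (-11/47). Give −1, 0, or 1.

1

First reduce: -11 ≡ 36 (mod 47).
Pull out 2^2: since 47 ≡ 7 (mod 8), (2/47) = +1, so (2/47)^2 = +1.
Reciprocity: 9 ≡ 1 and 47 ≡ 3 (mod 4), so (9/47) = +(47/9).
Reduce top mod 9: now compute (2/9).
Pull out 2: since 9 ≡ 1 (mod 8), (2/9) = +1.
Reached (1/9) = 1. Collecting the sign flips along the way, the symbol is +1.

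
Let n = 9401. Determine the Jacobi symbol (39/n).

1

Reciprocity: 39 ≡ 3 and 9401 ≡ 1 (mod 4), so (39/9401) = +(9401/39).
Reduce top mod 39: now compute (2/39).
Pull out 2: since 39 ≡ 7 (mod 8), (2/39) = +1.
Reached (1/39) = 1. Collecting the sign flips along the way, the symbol is +1.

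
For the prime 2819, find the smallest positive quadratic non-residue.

(2/2819) = −1, so 2 is the smallest positive non-residue mod 2819.

2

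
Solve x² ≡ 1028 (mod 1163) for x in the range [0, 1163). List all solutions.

248, 915

Since 1163 ≡ 3 (mod 4), a square root of 1028 is 1028^((1163+1)/4) = 1028^291 mod 1163.
Repeated squaring: 1028^2≡780, 1028^4≡151, 1028^8≡704, 1028^16≡178, 1028^32≡283, 1028^64≡1005, 1028^128≡541, 1028^256≡768 (mod 1163).
1028^291 = 1028^(256+32+2+1) ≡ 248 (mod 1163).
Check: 248² = 61504 ≡ 1028 (mod 1163). The two roots are 248 and 915.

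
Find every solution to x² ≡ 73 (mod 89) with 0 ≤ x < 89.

89 ≡ 1 (mod 4), so we find a root by search.
Trying successive values, 42² = 1764 ≡ 73 (mod 89). The other root is 89 − 42 = 47.

42, 47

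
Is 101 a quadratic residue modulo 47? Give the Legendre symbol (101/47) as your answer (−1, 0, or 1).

1

First reduce: 101 ≡ 7 (mod 47).
Reciprocity: 7 ≡ 3 and 47 ≡ 3 (mod 4), so (7/47) = −(47/7).
Reduce top mod 7: now compute (5/7).
Reciprocity: 5 ≡ 1 and 7 ≡ 3 (mod 4), so (5/7) = +(7/5).
Reduce top mod 5: now compute (2/5).
Pull out 2: since 5 ≡ 5 (mod 8), (2/5) = -1.
Reached (1/5) = 1. Collecting the sign flips along the way, the symbol is +1.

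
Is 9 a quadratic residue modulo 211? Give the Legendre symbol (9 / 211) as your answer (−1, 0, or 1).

Reciprocity: 9 ≡ 1 and 211 ≡ 3 (mod 4), so (9/211) = +(211/9).
Reduce top mod 9: now compute (4/9).
Pull out 2^2: since 9 ≡ 1 (mod 8), (2/9) = +1, so (2/9)^2 = +1.
Reached (1/9) = 1. Collecting the sign flips along the way, the symbol is +1.

1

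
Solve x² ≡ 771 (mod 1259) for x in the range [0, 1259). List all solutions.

Since 1259 ≡ 3 (mod 4), a square root of 771 is 771^((1259+1)/4) = 771^315 mod 1259.
Repeated squaring: 771^2≡193, 771^4≡738, 771^8≡756, 771^16≡1209, 771^32≡1241, 771^64≡324, 771^128≡479, 771^256≡303 (mod 1259).
771^315 = 771^(256+32+16+8+2+1) ≡ 540 (mod 1259).
Check: 540² = 291600 ≡ 771 (mod 1259). The two roots are 540 and 719.

540, 719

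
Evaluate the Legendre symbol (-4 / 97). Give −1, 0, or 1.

1

First reduce: -4 ≡ 93 (mod 97).
Reciprocity: 93 ≡ 1 and 97 ≡ 1 (mod 4), so (93/97) = +(97/93).
Reduce top mod 93: now compute (4/93).
Pull out 2^2: since 93 ≡ 5 (mod 8), (2/93) = -1, so (2/93)^2 = +1.
Reached (1/93) = 1. Collecting the sign flips along the way, the symbol is +1.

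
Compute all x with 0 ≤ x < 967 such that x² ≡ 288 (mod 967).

439, 528

Since 967 ≡ 3 (mod 4), a square root of 288 is 288^((967+1)/4) = 288^242 mod 967.
Repeated squaring: 288^2≡749, 288^4≡141, 288^8≡541, 288^16≡647, 288^32≡865, 288^64≡734, 288^128≡137 (mod 967).
288^242 = 288^(128+64+32+16+2) ≡ 439 (mod 967).
Check: 439² = 192721 ≡ 288 (mod 967). The two roots are 439 and 528.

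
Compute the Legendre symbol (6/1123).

1

Euler's criterion: (6/1123) ≡ 6^561 (mod 1123).
6^2 ≡ 36 (mod 1123)
6^4 ≡ 173 (mod 1123)
6^8 ≡ 731 (mod 1123)
6^16 ≡ 936 (mod 1123)
6^32 ≡ 156 (mod 1123)
6^64 ≡ 753 (mod 1123)
6^128 ≡ 1017 (mod 1123)
6^256 ≡ 6 (mod 1123)
6^512 ≡ 36 (mod 1123)
6^561 = 6^(512+32+16+1) ≡ 1 (mod 1123).
Result is 1, so (6/1123) = 1.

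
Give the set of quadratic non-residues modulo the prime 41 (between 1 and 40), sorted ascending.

Square k = 1,…,20 (k and 41−k give the same square):
1²=1, 2²=4, 3²=9, 4²=16, 5²=25, 6²=36, 7²≡8, 8²≡23, 9²≡40, 10²≡18, 11²≡39, 12²≡21, 13²≡5, 14²≡32, 15²≡20, 16²≡10, 17²≡2, 18²≡37, 19²≡33, 20²≡31 (mod 41).
The residues are {1, 2, 4, 5, 8, 9, 10, 16, 18, 20, 21, 23, 25, 31, 32, 33, 36, 37, 39, 40}; the non-residues are the remaining 20 nonzero classes.

3,6,7,11,12,13,14,15,17,19,22,24,26,27,28,29,30,34,35,38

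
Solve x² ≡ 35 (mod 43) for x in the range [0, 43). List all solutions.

11, 32

Since 43 ≡ 3 (mod 4), a square root of 35 is 35^((43+1)/4) = 35^11 mod 43.
Repeated squaring: 35^2≡21, 35^4≡11, 35^8≡35 (mod 43).
35^11 = 35^(8+2+1) ≡ 11 (mod 43).
Check: 11² = 121 ≡ 35 (mod 43). The two roots are 11 and 32.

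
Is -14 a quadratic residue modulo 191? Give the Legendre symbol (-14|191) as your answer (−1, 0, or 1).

Euler's criterion: (-14/191) ≡ 177^95 (mod 191).
177^2 ≡ 5 (mod 191)
177^4 ≡ 25 (mod 191)
177^8 ≡ 52 (mod 191)
177^16 ≡ 30 (mod 191)
177^32 ≡ 136 (mod 191)
177^64 ≡ 160 (mod 191)
177^95 = 177^(64+16+8+4+2+1) ≡ 1 (mod 191).
Result is 1, so (-14/191) = 1.

1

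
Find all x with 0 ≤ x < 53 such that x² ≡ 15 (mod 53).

53 ≡ 1 (mod 4), so we find a root by search.
Trying successive values, 11² = 121 ≡ 15 (mod 53). The other root is 53 − 11 = 42.

11, 42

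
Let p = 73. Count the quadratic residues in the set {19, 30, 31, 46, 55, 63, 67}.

(19/73) = +1 → QR.
(30/73) = -1 → non-residue.
(31/73) = -1 → non-residue.
(46/73) = +1 → QR.
(55/73) = +1 → QR.
(63/73) = -1 → non-residue.
(67/73) = +1 → QR.
Total quadratic residues among the 7: 4.

4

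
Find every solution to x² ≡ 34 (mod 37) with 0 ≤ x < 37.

37 ≡ 1 (mod 4), so we find a root by search.
Trying successive values, 16² = 256 ≡ 34 (mod 37). The other root is 37 − 16 = 21.

16, 21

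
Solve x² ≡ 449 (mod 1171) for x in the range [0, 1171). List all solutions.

Since 1171 ≡ 3 (mod 4), a square root of 449 is 449^((1171+1)/4) = 449^293 mod 1171.
Repeated squaring: 449^2≡189, 449^4≡591, 449^8≡323, 449^16≡110, 449^32≡390, 449^64≡1041, 449^128≡506, 449^256≡758 (mod 1171).
449^293 = 449^(256+32+4+1) ≡ 573 (mod 1171).
Check: 573² = 328329 ≡ 449 (mod 1171). The two roots are 573 and 598.

573, 598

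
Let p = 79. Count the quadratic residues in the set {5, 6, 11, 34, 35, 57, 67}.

(5/79) = +1 → QR.
(6/79) = -1 → non-residue.
(11/79) = +1 → QR.
(34/79) = -1 → non-residue.
(35/79) = -1 → non-residue.
(57/79) = -1 → non-residue.
(67/79) = +1 → QR.
Total quadratic residues among the 7: 3.

3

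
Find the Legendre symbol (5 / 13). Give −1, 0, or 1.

Reciprocity: 5 ≡ 1 and 13 ≡ 1 (mod 4), so (5/13) = +(13/5).
Reduce top mod 5: now compute (3/5).
Reciprocity: 3 ≡ 3 and 5 ≡ 1 (mod 4), so (3/5) = +(5/3).
Reduce top mod 3: now compute (2/3).
Pull out 2: since 3 ≡ 3 (mod 8), (2/3) = -1.
Reached (1/3) = 1. Collecting the sign flips along the way, the symbol is -1.

-1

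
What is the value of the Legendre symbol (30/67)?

-1

Euler's criterion: (30/67) ≡ 30^33 (mod 67).
30^2 ≡ 29 (mod 67)
30^4 ≡ 37 (mod 67)
30^8 ≡ 29 (mod 67)
30^16 ≡ 37 (mod 67)
30^32 ≡ 29 (mod 67)
30^33 = 30^(32+1) ≡ 66 (mod 67).
Result is 66 ≡ −1, so (30/67) = −1.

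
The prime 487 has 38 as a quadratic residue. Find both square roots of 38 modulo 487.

119, 368

Since 487 ≡ 3 (mod 4), a square root of 38 is 38^((487+1)/4) = 38^122 mod 487.
Repeated squaring: 38^2≡470, 38^4≡289, 38^8≡244, 38^16≡122, 38^32≡274, 38^64≡78 (mod 487).
38^122 = 38^(64+32+16+8+2) ≡ 119 (mod 487).
Check: 119² = 14161 ≡ 38 (mod 487). The two roots are 119 and 368.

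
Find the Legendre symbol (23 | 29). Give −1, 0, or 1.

1

Euler's criterion: (23/29) ≡ 23^14 (mod 29).
23^2 ≡ 7 (mod 29)
23^4 ≡ 20 (mod 29)
23^8 ≡ 23 (mod 29)
23^14 = 23^(8+4+2) ≡ 1 (mod 29).
Result is 1, so (23/29) = 1.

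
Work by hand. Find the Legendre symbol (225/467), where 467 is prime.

Reciprocity: 225 ≡ 1 and 467 ≡ 3 (mod 4), so (225/467) = +(467/225).
Reduce top mod 225: now compute (17/225).
Reciprocity: 17 ≡ 1 and 225 ≡ 1 (mod 4), so (17/225) = +(225/17).
Reduce top mod 17: now compute (4/17).
Pull out 2^2: since 17 ≡ 1 (mod 8), (2/17) = +1, so (2/17)^2 = +1.
Reached (1/17) = 1. Collecting the sign flips along the way, the symbol is +1.

1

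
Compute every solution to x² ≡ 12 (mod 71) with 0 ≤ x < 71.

15, 56

Since 71 ≡ 3 (mod 4), a square root of 12 is 12^((71+1)/4) = 12^18 mod 71.
Repeated squaring: 12^2≡2, 12^4≡4, 12^8≡16, 12^16≡43 (mod 71).
12^18 = 12^(16+2) ≡ 15 (mod 71).
Check: 15² = 225 ≡ 12 (mod 71). The two roots are 15 and 56.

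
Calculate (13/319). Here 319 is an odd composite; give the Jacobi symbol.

-1

Reciprocity: 13 ≡ 1 and 319 ≡ 3 (mod 4), so (13/319) = +(319/13).
Reduce top mod 13: now compute (7/13).
Reciprocity: 7 ≡ 3 and 13 ≡ 1 (mod 4), so (7/13) = +(13/7).
Reduce top mod 7: now compute (6/7).
Pull out 2: since 7 ≡ 7 (mod 8), (2/7) = +1.
Reciprocity: 3 ≡ 3 and 7 ≡ 3 (mod 4), so (3/7) = −(7/3).
Reduce top mod 3: now compute (1/3).
Reached (1/3) = 1. Collecting the sign flips along the way, the symbol is -1.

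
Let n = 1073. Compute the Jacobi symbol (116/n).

0

Pull out 2^2: since 1073 ≡ 1 (mod 8), (2/1073) = +1, so (2/1073)^2 = +1.
Reciprocity: 29 ≡ 1 and 1073 ≡ 1 (mod 4), so (29/1073) = +(1073/29).
Reduce top mod 29: now compute (0/29).
Top reduces to 0: gcd > 1, so the symbol is 0.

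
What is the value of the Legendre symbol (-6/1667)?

First reduce: -6 ≡ 1661 (mod 1667).
Reciprocity: 1661 ≡ 1 and 1667 ≡ 3 (mod 4), so (1661/1667) = +(1667/1661).
Reduce top mod 1661: now compute (6/1661).
Pull out 2: since 1661 ≡ 5 (mod 8), (2/1661) = -1.
Reciprocity: 3 ≡ 3 and 1661 ≡ 1 (mod 4), so (3/1661) = +(1661/3).
Reduce top mod 3: now compute (2/3).
Pull out 2: since 3 ≡ 3 (mod 8), (2/3) = -1.
Reached (1/3) = 1. Collecting the sign flips along the way, the symbol is +1.

1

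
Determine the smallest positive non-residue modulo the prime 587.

2

(2/587) = −1, so 2 is the smallest positive non-residue mod 587.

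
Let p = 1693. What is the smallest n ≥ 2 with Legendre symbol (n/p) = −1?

(2/1693) = −1, so 2 is the smallest positive non-residue mod 1693.

2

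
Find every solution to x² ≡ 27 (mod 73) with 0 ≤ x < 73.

10, 63

73 ≡ 1 (mod 4), so we find a root by search.
Trying successive values, 10² = 100 ≡ 27 (mod 73). The other root is 73 − 10 = 63.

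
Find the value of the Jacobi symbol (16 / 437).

Pull out 2^4: since 437 ≡ 5 (mod 8), (2/437) = -1, so (2/437)^4 = +1.
Reached (1/437) = 1. Collecting the sign flips along the way, the symbol is +1.

1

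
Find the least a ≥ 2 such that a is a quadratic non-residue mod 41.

(2/41) = +1, so 2 is a residue.
(3/41) = −1, so 3 is the smallest positive non-residue mod 41.

3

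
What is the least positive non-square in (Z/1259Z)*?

(2/1259) = −1, so 2 is the smallest positive non-residue mod 1259.

2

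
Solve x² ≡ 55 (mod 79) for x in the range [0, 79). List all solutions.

23, 56

Since 79 ≡ 3 (mod 4), a square root of 55 is 55^((79+1)/4) = 55^20 mod 79.
Repeated squaring: 55^2≡23, 55^4≡55, 55^8≡23, 55^16≡55 (mod 79).
55^20 = 55^(16+4) ≡ 23 (mod 79).
Check: 23² = 529 ≡ 55 (mod 79). The two roots are 23 and 56.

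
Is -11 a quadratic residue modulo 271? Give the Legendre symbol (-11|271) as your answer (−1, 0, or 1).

Euler's criterion: (-11/271) ≡ 260^135 (mod 271).
260^2 ≡ 121 (mod 271)
260^4 ≡ 7 (mod 271)
260^8 ≡ 49 (mod 271)
260^16 ≡ 233 (mod 271)
260^32 ≡ 89 (mod 271)
260^64 ≡ 62 (mod 271)
260^128 ≡ 50 (mod 271)
260^135 = 260^(128+4+2+1) ≡ 270 (mod 271).
Result is 270 ≡ −1, so (-11/271) = −1.

-1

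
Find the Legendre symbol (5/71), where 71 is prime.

1

Reciprocity: 5 ≡ 1 and 71 ≡ 3 (mod 4), so (5/71) = +(71/5).
Reduce top mod 5: now compute (1/5).
Reached (1/5) = 1. Collecting the sign flips along the way, the symbol is +1.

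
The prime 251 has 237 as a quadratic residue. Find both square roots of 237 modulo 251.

57, 194

Since 251 ≡ 3 (mod 4), a square root of 237 is 237^((251+1)/4) = 237^63 mod 251.
Repeated squaring: 237^2≡196, 237^4≡13, 237^8≡169, 237^16≡198, 237^32≡48 (mod 251).
237^63 = 237^(32+16+8+4+2+1) ≡ 194 (mod 251).
Check: 194² = 37636 ≡ 237 (mod 251). The two roots are 57 and 194.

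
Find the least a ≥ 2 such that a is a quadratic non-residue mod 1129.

(2/1129) = +1, so 2 is a residue.
(3/1129) = +1, so 3 is a residue.
(4/1129) = +1, so 4 is a residue.
(5/1129) = +1, so 5 is a residue.
(6/1129) = +1, so 6 is a residue.
(7/1129) = +1, so 7 is a residue.
(8/1129) = +1, so 8 is a residue.
(9/1129) = +1, so 9 is a residue.
(10/1129) = +1, so 10 is a residue.
(11/1129) = −1, so 11 is the smallest positive non-residue mod 1129.

11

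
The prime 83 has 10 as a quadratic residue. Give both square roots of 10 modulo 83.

Since 83 ≡ 3 (mod 4), a square root of 10 is 10^((83+1)/4) = 10^21 mod 83.
Repeated squaring: 10^2≡17, 10^4≡40, 10^8≡23, 10^16≡31 (mod 83).
10^21 = 10^(16+4+1) ≡ 33 (mod 83).
Check: 33² = 1089 ≡ 10 (mod 83). The two roots are 33 and 50.

33, 50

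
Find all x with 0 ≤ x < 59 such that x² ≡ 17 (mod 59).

28, 31

Since 59 ≡ 3 (mod 4), a square root of 17 is 17^((59+1)/4) = 17^15 mod 59.
Repeated squaring: 17^2≡53, 17^4≡36, 17^8≡57 (mod 59).
17^15 = 17^(8+4+2+1) ≡ 28 (mod 59).
Check: 28² = 784 ≡ 17 (mod 59). The two roots are 28 and 31.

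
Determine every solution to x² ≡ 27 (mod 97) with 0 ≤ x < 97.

97 ≡ 1 (mod 4), so we find a root by search.
Trying successive values, 30² = 900 ≡ 27 (mod 97). The other root is 97 − 30 = 67.

30, 67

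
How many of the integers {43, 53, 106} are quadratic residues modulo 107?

(43/107) = -1 → non-residue.
(53/107) = +1 → QR.
(106/107) = -1 → non-residue.
Total quadratic residues among the 3: 1.

1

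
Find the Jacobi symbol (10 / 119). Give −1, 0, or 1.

Pull out 2: since 119 ≡ 7 (mod 8), (2/119) = +1.
Reciprocity: 5 ≡ 1 and 119 ≡ 3 (mod 4), so (5/119) = +(119/5).
Reduce top mod 5: now compute (4/5).
Pull out 2^2: since 5 ≡ 5 (mod 8), (2/5) = -1, so (2/5)^2 = +1.
Reached (1/5) = 1. Collecting the sign flips along the way, the symbol is +1.

1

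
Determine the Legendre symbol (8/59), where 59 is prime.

-1

Pull out 2^3: since 59 ≡ 3 (mod 8), (2/59) = -1, so (2/59)^3 = -1.
Reached (1/59) = 1. Collecting the sign flips along the way, the symbol is -1.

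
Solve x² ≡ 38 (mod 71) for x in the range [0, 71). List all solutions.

Since 71 ≡ 3 (mod 4), a square root of 38 is 38^((71+1)/4) = 38^18 mod 71.
Repeated squaring: 38^2≡24, 38^4≡8, 38^8≡64, 38^16≡49 (mod 71).
38^18 = 38^(16+2) ≡ 40 (mod 71).
Check: 40² = 1600 ≡ 38 (mod 71). The two roots are 31 and 40.

31, 40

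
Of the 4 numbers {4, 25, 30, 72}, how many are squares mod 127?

(4/127) = +1 → QR.
(25/127) = +1 → QR.
(30/127) = +1 → QR.
(72/127) = +1 → QR.
Total quadratic residues among the 4: 4.

4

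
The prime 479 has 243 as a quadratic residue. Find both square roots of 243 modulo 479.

Since 479 ≡ 3 (mod 4), a square root of 243 is 243^((479+1)/4) = 243^120 mod 479.
Repeated squaring: 243^2≡132, 243^4≡180, 243^8≡307, 243^16≡365, 243^32≡63, 243^64≡137 (mod 479).
243^120 = 243^(64+32+16+8) ≡ 200 (mod 479).
Check: 200² = 40000 ≡ 243 (mod 479). The two roots are 200 and 279.

200, 279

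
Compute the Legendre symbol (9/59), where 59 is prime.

Reciprocity: 9 ≡ 1 and 59 ≡ 3 (mod 4), so (9/59) = +(59/9).
Reduce top mod 9: now compute (5/9).
Reciprocity: 5 ≡ 1 and 9 ≡ 1 (mod 4), so (5/9) = +(9/5).
Reduce top mod 5: now compute (4/5).
Pull out 2^2: since 5 ≡ 5 (mod 8), (2/5) = -1, so (2/5)^2 = +1.
Reached (1/5) = 1. Collecting the sign flips along the way, the symbol is +1.

1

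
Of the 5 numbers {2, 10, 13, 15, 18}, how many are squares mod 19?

0

(2/19) = -1 → non-residue.
(10/19) = -1 → non-residue.
(13/19) = -1 → non-residue.
(15/19) = -1 → non-residue.
(18/19) = -1 → non-residue.
Total quadratic residues among the 5: 0.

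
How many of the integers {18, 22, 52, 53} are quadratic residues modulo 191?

2

(18/191) = +1 → QR.
(22/191) = -1 → non-residue.
(52/191) = +1 → QR.
(53/191) = -1 → non-residue.
Total quadratic residues among the 4: 2.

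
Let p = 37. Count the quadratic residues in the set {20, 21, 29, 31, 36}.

(20/37) = -1 → non-residue.
(21/37) = +1 → QR.
(29/37) = -1 → non-residue.
(31/37) = -1 → non-residue.
(36/37) = +1 → QR.
Total quadratic residues among the 5: 2.

2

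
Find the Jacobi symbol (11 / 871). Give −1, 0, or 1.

Reciprocity: 11 ≡ 3 and 871 ≡ 3 (mod 4), so (11/871) = −(871/11).
Reduce top mod 11: now compute (2/11).
Pull out 2: since 11 ≡ 3 (mod 8), (2/11) = -1.
Reached (1/11) = 1. Collecting the sign flips along the way, the symbol is +1.

1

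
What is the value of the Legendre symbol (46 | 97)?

-1

Pull out 2: since 97 ≡ 1 (mod 8), (2/97) = +1.
Reciprocity: 23 ≡ 3 and 97 ≡ 1 (mod 4), so (23/97) = +(97/23).
Reduce top mod 23: now compute (5/23).
Reciprocity: 5 ≡ 1 and 23 ≡ 3 (mod 4), so (5/23) = +(23/5).
Reduce top mod 5: now compute (3/5).
Reciprocity: 3 ≡ 3 and 5 ≡ 1 (mod 4), so (3/5) = +(5/3).
Reduce top mod 3: now compute (2/3).
Pull out 2: since 3 ≡ 3 (mod 8), (2/3) = -1.
Reached (1/3) = 1. Collecting the sign flips along the way, the symbol is -1.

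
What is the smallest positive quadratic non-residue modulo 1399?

(2/1399) = +1, so 2 is a residue.
(3/1399) = −1, so 3 is the smallest positive non-residue mod 1399.

3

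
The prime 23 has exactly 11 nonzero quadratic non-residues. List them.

5, 7, 10, 11, 14, 15, 17, 19, 20, 21, 22

Square k = 1,…,11 (k and 23−k give the same square):
1²=1, 2²=4, 3²=9, 4²=16, 5²≡2, 6²≡13, 7²≡3, 8²≡18, 9²≡12, 10²≡8, 11²≡6 (mod 23).
The residues are {1, 2, 3, 4, 6, 8, 9, 12, 13, 16, 18}; the non-residues are the remaining 11 nonzero classes.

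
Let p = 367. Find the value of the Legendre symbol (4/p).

Pull out 2^2: since 367 ≡ 7 (mod 8), (2/367) = +1, so (2/367)^2 = +1.
Reached (1/367) = 1. Collecting the sign flips along the way, the symbol is +1.

1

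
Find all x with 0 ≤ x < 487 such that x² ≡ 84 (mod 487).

145, 342

Since 487 ≡ 3 (mod 4), a square root of 84 is 84^((487+1)/4) = 84^122 mod 487.
Repeated squaring: 84^2≡238, 84^4≡152, 84^8≡215, 84^16≡447, 84^32≡139, 84^64≡328 (mod 487).
84^122 = 84^(64+32+16+8+2) ≡ 342 (mod 487).
Check: 342² = 116964 ≡ 84 (mod 487). The two roots are 145 and 342.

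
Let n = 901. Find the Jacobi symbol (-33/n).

-1

First reduce: -33 ≡ 868 (mod 901).
Pull out 2^2: since 901 ≡ 5 (mod 8), (2/901) = -1, so (2/901)^2 = +1.
Reciprocity: 217 ≡ 1 and 901 ≡ 1 (mod 4), so (217/901) = +(901/217).
Reduce top mod 217: now compute (33/217).
Reciprocity: 33 ≡ 1 and 217 ≡ 1 (mod 4), so (33/217) = +(217/33).
Reduce top mod 33: now compute (19/33).
Reciprocity: 19 ≡ 3 and 33 ≡ 1 (mod 4), so (19/33) = +(33/19).
Reduce top mod 19: now compute (14/19).
Pull out 2: since 19 ≡ 3 (mod 8), (2/19) = -1.
Reciprocity: 7 ≡ 3 and 19 ≡ 3 (mod 4), so (7/19) = −(19/7).
Reduce top mod 7: now compute (5/7).
Reciprocity: 5 ≡ 1 and 7 ≡ 3 (mod 4), so (5/7) = +(7/5).
Reduce top mod 5: now compute (2/5).
Pull out 2: since 5 ≡ 5 (mod 8), (2/5) = -1.
Reached (1/5) = 1. Collecting the sign flips along the way, the symbol is -1.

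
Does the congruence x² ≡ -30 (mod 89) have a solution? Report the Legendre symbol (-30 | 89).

First reduce: -30 ≡ 59 (mod 89).
Reciprocity: 59 ≡ 3 and 89 ≡ 1 (mod 4), so (59/89) = +(89/59).
Reduce top mod 59: now compute (30/59).
Pull out 2: since 59 ≡ 3 (mod 8), (2/59) = -1.
Reciprocity: 15 ≡ 3 and 59 ≡ 3 (mod 4), so (15/59) = −(59/15).
Reduce top mod 15: now compute (14/15).
Pull out 2: since 15 ≡ 7 (mod 8), (2/15) = +1.
Reciprocity: 7 ≡ 3 and 15 ≡ 3 (mod 4), so (7/15) = −(15/7).
Reduce top mod 7: now compute (1/7).
Reached (1/7) = 1. Collecting the sign flips along the way, the symbol is -1.

-1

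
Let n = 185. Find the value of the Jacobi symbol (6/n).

Pull out 2: since 185 ≡ 1 (mod 8), (2/185) = +1.
Reciprocity: 3 ≡ 3 and 185 ≡ 1 (mod 4), so (3/185) = +(185/3).
Reduce top mod 3: now compute (2/3).
Pull out 2: since 3 ≡ 3 (mod 8), (2/3) = -1.
Reached (1/3) = 1. Collecting the sign flips along the way, the symbol is -1.

-1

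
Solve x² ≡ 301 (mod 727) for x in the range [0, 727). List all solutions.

95, 632

Since 727 ≡ 3 (mod 4), a square root of 301 is 301^((727+1)/4) = 301^182 mod 727.
Repeated squaring: 301^2≡453, 301^4≡195, 301^8≡221, 301^16≡132, 301^32≡703, 301^64≡576, 301^128≡264 (mod 727).
301^182 = 301^(128+32+16+4+2) ≡ 95 (mod 727).
Check: 95² = 9025 ≡ 301 (mod 727). The two roots are 95 and 632.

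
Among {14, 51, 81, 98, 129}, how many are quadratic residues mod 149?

(14/149) = -1 → non-residue.
(51/149) = -1 → non-residue.
(81/149) = +1 → QR.
(98/149) = -1 → non-residue.
(129/149) = +1 → QR.
Total quadratic residues among the 5: 2.

2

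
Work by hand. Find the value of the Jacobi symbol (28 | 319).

Pull out 2^2: since 319 ≡ 7 (mod 8), (2/319) = +1, so (2/319)^2 = +1.
Reciprocity: 7 ≡ 3 and 319 ≡ 3 (mod 4), so (7/319) = −(319/7).
Reduce top mod 7: now compute (4/7).
Pull out 2^2: since 7 ≡ 7 (mod 8), (2/7) = +1, so (2/7)^2 = +1.
Reached (1/7) = 1. Collecting the sign flips along the way, the symbol is -1.

-1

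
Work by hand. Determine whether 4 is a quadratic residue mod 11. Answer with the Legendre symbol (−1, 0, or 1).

1

Pull out 2^2: since 11 ≡ 3 (mod 8), (2/11) = -1, so (2/11)^2 = +1.
Reached (1/11) = 1. Collecting the sign flips along the way, the symbol is +1.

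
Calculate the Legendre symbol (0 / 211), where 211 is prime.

0

Top reduces to 0: gcd > 1, so the symbol is 0.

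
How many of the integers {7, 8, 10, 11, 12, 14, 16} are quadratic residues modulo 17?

(7/17) = -1 → non-residue.
(8/17) = +1 → QR.
(10/17) = -1 → non-residue.
(11/17) = -1 → non-residue.
(12/17) = -1 → non-residue.
(14/17) = -1 → non-residue.
(16/17) = +1 → QR.
Total quadratic residues among the 7: 2.

2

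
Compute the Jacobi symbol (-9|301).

First reduce: -9 ≡ 292 (mod 301).
Pull out 2^2: since 301 ≡ 5 (mod 8), (2/301) = -1, so (2/301)^2 = +1.
Reciprocity: 73 ≡ 1 and 301 ≡ 1 (mod 4), so (73/301) = +(301/73).
Reduce top mod 73: now compute (9/73).
Reciprocity: 9 ≡ 1 and 73 ≡ 1 (mod 4), so (9/73) = +(73/9).
Reduce top mod 9: now compute (1/9).
Reached (1/9) = 1. Collecting the sign flips along the way, the symbol is +1.

1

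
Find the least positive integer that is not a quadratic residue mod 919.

3

(2/919) = +1, so 2 is a residue.
(3/919) = −1, so 3 is the smallest positive non-residue mod 919.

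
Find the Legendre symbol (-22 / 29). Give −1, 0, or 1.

Euler's criterion: (-22/29) ≡ 7^14 (mod 29).
7^2 ≡ 20 (mod 29)
7^4 ≡ 23 (mod 29)
7^8 ≡ 7 (mod 29)
7^14 = 7^(8+4+2) ≡ 1 (mod 29).
Result is 1, so (-22/29) = 1.

1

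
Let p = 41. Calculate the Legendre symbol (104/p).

-1

First reduce: 104 ≡ 22 (mod 41).
Pull out 2: since 41 ≡ 1 (mod 8), (2/41) = +1.
Reciprocity: 11 ≡ 3 and 41 ≡ 1 (mod 4), so (11/41) = +(41/11).
Reduce top mod 11: now compute (8/11).
Pull out 2^3: since 11 ≡ 3 (mod 8), (2/11) = -1, so (2/11)^3 = -1.
Reached (1/11) = 1. Collecting the sign flips along the way, the symbol is -1.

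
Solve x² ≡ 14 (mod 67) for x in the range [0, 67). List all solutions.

Since 67 ≡ 3 (mod 4), a square root of 14 is 14^((67+1)/4) = 14^17 mod 67.
Repeated squaring: 14^2≡62, 14^4≡25, 14^8≡22, 14^16≡15 (mod 67).
14^17 = 14^(16+1) ≡ 9 (mod 67).
Check: 9² = 81 ≡ 14 (mod 67). The two roots are 9 and 58.

9, 58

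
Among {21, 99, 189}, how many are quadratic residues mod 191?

(21/191) = -1 → non-residue.
(99/191) = -1 → non-residue.
(189/191) = -1 → non-residue.
Total quadratic residues among the 3: 0.

0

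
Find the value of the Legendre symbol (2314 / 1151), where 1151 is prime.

1

Euler's criterion: (2314/1151) ≡ 12^575 (mod 1151).
12^2 ≡ 144 (mod 1151)
12^4 ≡ 18 (mod 1151)
12^8 ≡ 324 (mod 1151)
12^16 ≡ 235 (mod 1151)
12^32 ≡ 1128 (mod 1151)
12^64 ≡ 529 (mod 1151)
12^128 ≡ 148 (mod 1151)
12^256 ≡ 35 (mod 1151)
12^512 ≡ 74 (mod 1151)
12^575 = 12^(512+32+16+8+4+2+1) ≡ 1 (mod 1151).
Result is 1, so (2314/1151) = 1.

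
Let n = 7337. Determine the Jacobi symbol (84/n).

-1

Pull out 2^2: since 7337 ≡ 1 (mod 8), (2/7337) = +1, so (2/7337)^2 = +1.
Reciprocity: 21 ≡ 1 and 7337 ≡ 1 (mod 4), so (21/7337) = +(7337/21).
Reduce top mod 21: now compute (8/21).
Pull out 2^3: since 21 ≡ 5 (mod 8), (2/21) = -1, so (2/21)^3 = -1.
Reached (1/21) = 1. Collecting the sign flips along the way, the symbol is -1.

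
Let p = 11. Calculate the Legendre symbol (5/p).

1

Reciprocity: 5 ≡ 1 and 11 ≡ 3 (mod 4), so (5/11) = +(11/5).
Reduce top mod 5: now compute (1/5).
Reached (1/5) = 1. Collecting the sign flips along the way, the symbol is +1.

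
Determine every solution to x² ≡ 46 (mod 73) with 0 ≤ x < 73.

22, 51

73 ≡ 1 (mod 4), so we find a root by search.
Trying successive values, 22² = 484 ≡ 46 (mod 73). The other root is 73 − 22 = 51.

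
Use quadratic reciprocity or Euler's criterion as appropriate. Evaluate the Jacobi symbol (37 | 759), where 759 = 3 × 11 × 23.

Reciprocity: 37 ≡ 1 and 759 ≡ 3 (mod 4), so (37/759) = +(759/37).
Reduce top mod 37: now compute (19/37).
Reciprocity: 19 ≡ 3 and 37 ≡ 1 (mod 4), so (19/37) = +(37/19).
Reduce top mod 19: now compute (18/19).
Pull out 2: since 19 ≡ 3 (mod 8), (2/19) = -1.
Reciprocity: 9 ≡ 1 and 19 ≡ 3 (mod 4), so (9/19) = +(19/9).
Reduce top mod 9: now compute (1/9).
Reached (1/9) = 1. Collecting the sign flips along the way, the symbol is -1.

-1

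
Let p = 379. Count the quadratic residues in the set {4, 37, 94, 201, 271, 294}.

5

(4/379) = +1 → QR.
(37/379) = +1 → QR.
(94/379) = +1 → QR.
(201/379) = -1 → non-residue.
(271/379) = +1 → QR.
(294/379) = +1 → QR.
Total quadratic residues among the 6: 5.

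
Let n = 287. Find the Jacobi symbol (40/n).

-1

Pull out 2^3: since 287 ≡ 7 (mod 8), (2/287) = +1, so (2/287)^3 = +1.
Reciprocity: 5 ≡ 1 and 287 ≡ 3 (mod 4), so (5/287) = +(287/5).
Reduce top mod 5: now compute (2/5).
Pull out 2: since 5 ≡ 5 (mod 8), (2/5) = -1.
Reached (1/5) = 1. Collecting the sign flips along the way, the symbol is -1.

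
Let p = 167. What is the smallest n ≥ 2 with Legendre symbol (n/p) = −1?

5

(2/167) = +1, so 2 is a residue.
(3/167) = +1, so 3 is a residue.
(4/167) = +1, so 4 is a residue.
(5/167) = −1, so 5 is the smallest positive non-residue mod 167.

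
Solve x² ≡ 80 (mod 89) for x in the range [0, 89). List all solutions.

13, 76

89 ≡ 1 (mod 4), so we find a root by search.
Trying successive values, 13² = 169 ≡ 80 (mod 89). The other root is 89 − 13 = 76.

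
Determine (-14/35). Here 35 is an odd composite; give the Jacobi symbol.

First reduce: -14 ≡ 21 (mod 35).
Reciprocity: 21 ≡ 1 and 35 ≡ 3 (mod 4), so (21/35) = +(35/21).
Reduce top mod 21: now compute (14/21).
Pull out 2: since 21 ≡ 5 (mod 8), (2/21) = -1.
Reciprocity: 7 ≡ 3 and 21 ≡ 1 (mod 4), so (7/21) = +(21/7).
Reduce top mod 7: now compute (0/7).
Top reduces to 0: gcd > 1, so the symbol is 0.

0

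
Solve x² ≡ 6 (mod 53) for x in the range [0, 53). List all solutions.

18, 35

53 ≡ 1 (mod 4), so we find a root by search.
Trying successive values, 18² = 324 ≡ 6 (mod 53). The other root is 53 − 18 = 35.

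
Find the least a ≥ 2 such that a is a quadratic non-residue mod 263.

(2/263) = +1, so 2 is a residue.
(3/263) = +1, so 3 is a residue.
(4/263) = +1, so 4 is a residue.
(5/263) = −1, so 5 is the smallest positive non-residue mod 263.

5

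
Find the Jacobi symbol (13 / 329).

Reciprocity: 13 ≡ 1 and 329 ≡ 1 (mod 4), so (13/329) = +(329/13).
Reduce top mod 13: now compute (4/13).
Pull out 2^2: since 13 ≡ 5 (mod 8), (2/13) = -1, so (2/13)^2 = +1.
Reached (1/13) = 1. Collecting the sign flips along the way, the symbol is +1.

1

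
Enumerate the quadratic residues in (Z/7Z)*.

Square k = 1,…,3 (k and 7−k give the same square):
1²=1, 2²=4, 3²≡2 (mod 7).
So the quadratic residues mod 7 are {1, 2, 4}.

1,2,4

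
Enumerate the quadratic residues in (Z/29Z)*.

1, 4, 5, 6, 7, 9, 13, 16, 20, 22, 23, 24, 25, 28

Square k = 1,…,14 (k and 29−k give the same square):
1²=1, 2²=4, 3²=9, 4²=16, 5²=25, 6²≡7, 7²≡20, 8²≡6, 9²≡23, 10²≡13, 11²≡5, 12²≡28, 13²≡24, 14²≡22 (mod 29).
So the quadratic residues mod 29 are {1, 4, 5, 6, 7, 9, 13, 16, 20, 22, 23, 24, 25, 28}.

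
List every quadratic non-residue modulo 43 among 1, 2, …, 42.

2,3,5,7,8,12,18,19,20,22,26,27,28,29,30,32,33,34,37,39,42

Square k = 1,…,21 (k and 43−k give the same square):
1²=1, 2²=4, 3²=9, 4²=16, 5²=25, 6²=36, 7²≡6, 8²≡21, 9²≡38, 10²≡14, 11²≡35, 12²≡15, 13²≡40, 14²≡24, 15²≡10, 16²≡41, 17²≡31, 18²≡23, 19²≡17, 20²≡13, 21²≡11 (mod 43).
The residues are {1, 4, 6, 9, 10, 11, 13, 14, 15, 16, 17, 21, 23, 24, 25, 31, 35, 36, 38, 40, 41}; the non-residues are the remaining 21 nonzero classes.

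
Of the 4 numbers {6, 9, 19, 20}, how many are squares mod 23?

2

(6/23) = +1 → QR.
(9/23) = +1 → QR.
(19/23) = -1 → non-residue.
(20/23) = -1 → non-residue.
Total quadratic residues among the 4: 2.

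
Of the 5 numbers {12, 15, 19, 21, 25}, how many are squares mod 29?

(12/29) = -1 → non-residue.
(15/29) = -1 → non-residue.
(19/29) = -1 → non-residue.
(21/29) = -1 → non-residue.
(25/29) = +1 → QR.
Total quadratic residues among the 5: 1.

1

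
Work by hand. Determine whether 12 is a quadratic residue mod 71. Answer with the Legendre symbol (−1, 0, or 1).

Pull out 2^2: since 71 ≡ 7 (mod 8), (2/71) = +1, so (2/71)^2 = +1.
Reciprocity: 3 ≡ 3 and 71 ≡ 3 (mod 4), so (3/71) = −(71/3).
Reduce top mod 3: now compute (2/3).
Pull out 2: since 3 ≡ 3 (mod 8), (2/3) = -1.
Reached (1/3) = 1. Collecting the sign flips along the way, the symbol is +1.

1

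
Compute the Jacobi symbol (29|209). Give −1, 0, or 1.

1

Reciprocity: 29 ≡ 1 and 209 ≡ 1 (mod 4), so (29/209) = +(209/29).
Reduce top mod 29: now compute (6/29).
Pull out 2: since 29 ≡ 5 (mod 8), (2/29) = -1.
Reciprocity: 3 ≡ 3 and 29 ≡ 1 (mod 4), so (3/29) = +(29/3).
Reduce top mod 3: now compute (2/3).
Pull out 2: since 3 ≡ 3 (mod 8), (2/3) = -1.
Reached (1/3) = 1. Collecting the sign flips along the way, the symbol is +1.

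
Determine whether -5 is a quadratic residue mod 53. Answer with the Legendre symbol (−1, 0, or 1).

Euler's criterion: (-5/53) ≡ 48^26 (mod 53).
48^2 ≡ 25 (mod 53)
48^4 ≡ 42 (mod 53)
48^8 ≡ 15 (mod 53)
48^16 ≡ 13 (mod 53)
48^26 = 48^(16+8+2) ≡ 52 (mod 53).
Result is 52 ≡ −1, so (-5/53) = −1.

-1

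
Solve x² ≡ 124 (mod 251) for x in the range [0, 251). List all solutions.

56, 195

Since 251 ≡ 3 (mod 4), a square root of 124 is 124^((251+1)/4) = 124^63 mod 251.
Repeated squaring: 124^2≡65, 124^4≡209, 124^8≡7, 124^16≡49, 124^32≡142 (mod 251).
124^63 = 124^(32+16+8+4+2+1) ≡ 195 (mod 251).
Check: 195² = 38025 ≡ 124 (mod 251). The two roots are 56 and 195.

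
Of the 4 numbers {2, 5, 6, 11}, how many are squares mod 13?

0

(2/13) = -1 → non-residue.
(5/13) = -1 → non-residue.
(6/13) = -1 → non-residue.
(11/13) = -1 → non-residue.
Total quadratic residues among the 4: 0.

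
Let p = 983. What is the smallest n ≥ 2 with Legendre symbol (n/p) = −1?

(2/983) = +1, so 2 is a residue.
(3/983) = +1, so 3 is a residue.
(4/983) = +1, so 4 is a residue.
(5/983) = −1, so 5 is the smallest positive non-residue mod 983.

5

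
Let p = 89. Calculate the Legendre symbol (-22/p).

Euler's criterion: (-22/89) ≡ 67^44 (mod 89).
67^2 ≡ 39 (mod 89)
67^4 ≡ 8 (mod 89)
67^8 ≡ 64 (mod 89)
67^16 ≡ 2 (mod 89)
67^32 ≡ 4 (mod 89)
67^44 = 67^(32+8+4) ≡ 1 (mod 89).
Result is 1, so (-22/89) = 1.

1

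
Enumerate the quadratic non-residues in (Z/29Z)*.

2 3 8 10 11 12 14 15 17 18 19 21 26 27

Square k = 1,…,14 (k and 29−k give the same square):
1²=1, 2²=4, 3²=9, 4²=16, 5²=25, 6²≡7, 7²≡20, 8²≡6, 9²≡23, 10²≡13, 11²≡5, 12²≡28, 13²≡24, 14²≡22 (mod 29).
The residues are {1, 4, 5, 6, 7, 9, 13, 16, 20, 22, 23, 24, 25, 28}; the non-residues are the remaining 14 nonzero classes.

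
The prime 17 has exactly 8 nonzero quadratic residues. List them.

1,2,4,8,9,13,15,16

Square k = 1,…,8 (k and 17−k give the same square):
1²=1, 2²=4, 3²=9, 4²=16, 5²≡8, 6²≡2, 7²≡15, 8²≡13 (mod 17).
So the quadratic residues mod 17 are {1, 2, 4, 8, 9, 13, 15, 16}.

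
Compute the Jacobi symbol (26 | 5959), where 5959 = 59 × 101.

-1

Pull out 2: since 5959 ≡ 7 (mod 8), (2/5959) = +1.
Reciprocity: 13 ≡ 1 and 5959 ≡ 3 (mod 4), so (13/5959) = +(5959/13).
Reduce top mod 13: now compute (5/13).
Reciprocity: 5 ≡ 1 and 13 ≡ 1 (mod 4), so (5/13) = +(13/5).
Reduce top mod 5: now compute (3/5).
Reciprocity: 3 ≡ 3 and 5 ≡ 1 (mod 4), so (3/5) = +(5/3).
Reduce top mod 3: now compute (2/3).
Pull out 2: since 3 ≡ 3 (mod 8), (2/3) = -1.
Reached (1/3) = 1. Collecting the sign flips along the way, the symbol is -1.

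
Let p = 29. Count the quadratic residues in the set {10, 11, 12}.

0

(10/29) = -1 → non-residue.
(11/29) = -1 → non-residue.
(12/29) = -1 → non-residue.
Total quadratic residues among the 3: 0.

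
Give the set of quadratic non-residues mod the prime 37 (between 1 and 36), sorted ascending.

2,5,6,8,13,14,15,17,18,19,20,22,23,24,29,31,32,35

Square k = 1,…,18 (k and 37−k give the same square):
1²=1, 2²=4, 3²=9, 4²=16, 5²=25, 6²=36, 7²≡12, 8²≡27, 9²≡7, 10²≡26, 11²≡10, 12²≡33, 13²≡21, 14²≡11, 15²≡3, 16²≡34, 17²≡30, 18²≡28 (mod 37).
The residues are {1, 3, 4, 7, 9, 10, 11, 12, 16, 21, 25, 26, 27, 28, 30, 33, 34, 36}; the non-residues are the remaining 18 nonzero classes.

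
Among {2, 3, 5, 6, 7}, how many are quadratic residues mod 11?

2

(2/11) = -1 → non-residue.
(3/11) = +1 → QR.
(5/11) = +1 → QR.
(6/11) = -1 → non-residue.
(7/11) = -1 → non-residue.
Total quadratic residues among the 5: 2.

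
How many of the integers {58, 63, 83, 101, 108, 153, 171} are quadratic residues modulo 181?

2

(58/181) = -1 → non-residue.
(63/181) = -1 → non-residue.
(83/181) = -1 → non-residue.
(101/181) = +1 → QR.
(108/181) = +1 → QR.
(153/181) = -1 → non-residue.
(171/181) = -1 → non-residue.
Total quadratic residues among the 7: 2.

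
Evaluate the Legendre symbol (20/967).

-1

Pull out 2^2: since 967 ≡ 7 (mod 8), (2/967) = +1, so (2/967)^2 = +1.
Reciprocity: 5 ≡ 1 and 967 ≡ 3 (mod 4), so (5/967) = +(967/5).
Reduce top mod 5: now compute (2/5).
Pull out 2: since 5 ≡ 5 (mod 8), (2/5) = -1.
Reached (1/5) = 1. Collecting the sign flips along the way, the symbol is -1.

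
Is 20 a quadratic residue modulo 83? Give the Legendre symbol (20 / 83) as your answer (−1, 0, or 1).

Pull out 2^2: since 83 ≡ 3 (mod 8), (2/83) = -1, so (2/83)^2 = +1.
Reciprocity: 5 ≡ 1 and 83 ≡ 3 (mod 4), so (5/83) = +(83/5).
Reduce top mod 5: now compute (3/5).
Reciprocity: 3 ≡ 3 and 5 ≡ 1 (mod 4), so (3/5) = +(5/3).
Reduce top mod 3: now compute (2/3).
Pull out 2: since 3 ≡ 3 (mod 8), (2/3) = -1.
Reached (1/3) = 1. Collecting the sign flips along the way, the symbol is -1.

-1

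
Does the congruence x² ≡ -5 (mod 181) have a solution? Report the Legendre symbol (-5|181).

1

First reduce: -5 ≡ 176 (mod 181).
Pull out 2^4: since 181 ≡ 5 (mod 8), (2/181) = -1, so (2/181)^4 = +1.
Reciprocity: 11 ≡ 3 and 181 ≡ 1 (mod 4), so (11/181) = +(181/11).
Reduce top mod 11: now compute (5/11).
Reciprocity: 5 ≡ 1 and 11 ≡ 3 (mod 4), so (5/11) = +(11/5).
Reduce top mod 5: now compute (1/5).
Reached (1/5) = 1. Collecting the sign flips along the way, the symbol is +1.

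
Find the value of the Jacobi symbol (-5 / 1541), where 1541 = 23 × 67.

1

First reduce: -5 ≡ 1536 (mod 1541).
Pull out 2^9: since 1541 ≡ 5 (mod 8), (2/1541) = -1, so (2/1541)^9 = -1.
Reciprocity: 3 ≡ 3 and 1541 ≡ 1 (mod 4), so (3/1541) = +(1541/3).
Reduce top mod 3: now compute (2/3).
Pull out 2: since 3 ≡ 3 (mod 8), (2/3) = -1.
Reached (1/3) = 1. Collecting the sign flips along the way, the symbol is +1.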